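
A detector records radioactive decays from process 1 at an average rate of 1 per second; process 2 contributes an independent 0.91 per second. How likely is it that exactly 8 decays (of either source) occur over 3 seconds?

0.0936

Independent Poisson processes superpose: combined rate λ = 1 + 0.91 = 1.91 per second.
Over the interval, μ = 1.91 × 3 = 5.73 (3 seconds).
P(N = 8) = e^(−5.73) · 5.73^8/8! ≈ 0.0936.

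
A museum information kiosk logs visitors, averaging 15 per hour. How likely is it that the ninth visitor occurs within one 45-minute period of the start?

Over the interval, μ = 15 × 0.75 = 11.25 (a 45-minute period = 0.75 hours).
The ninth arrival falls in the interval iff at least 9 events occur there: P(S_9 ≤ t) = P(N ≥ 9) = 1 − P(N ≤ 8) ≈ 0.7895.

0.7895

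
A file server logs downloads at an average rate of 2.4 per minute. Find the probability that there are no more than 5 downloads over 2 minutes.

Over the interval, μ = 2.4 × 2 = 4.8 (2 minutes).
P(N ≤ 5) = Σ_{j=0}^{5} e^(−μ) μ^j/j! ≈ 0.6510.

0.6510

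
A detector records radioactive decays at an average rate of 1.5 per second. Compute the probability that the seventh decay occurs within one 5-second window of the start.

Over the interval, μ = 1.5 × 5 = 7.5 (a 5-second window = 5 seconds).
The seventh arrival falls in the interval iff at least 7 events occur there: P(S_7 ≤ t) = P(N ≥ 7) = 1 − P(N ≤ 6) ≈ 0.6218.

0.6218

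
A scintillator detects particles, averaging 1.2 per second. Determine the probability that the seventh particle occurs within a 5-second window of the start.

Over the interval, μ = 1.2 × 5 = 6 (a 5-second window = 5 seconds).
The seventh arrival falls in the interval iff at least 7 events occur there: P(S_7 ≤ t) = P(N ≥ 7) = 1 − P(N ≤ 6) ≈ 0.3937.

0.3937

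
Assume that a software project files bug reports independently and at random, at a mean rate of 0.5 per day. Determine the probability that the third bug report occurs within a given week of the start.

0.6792

Over the interval, μ = 0.5 × 7 = 3.5 (a week = 7 days).
The third arrival falls in the interval iff at least 3 events occur there: P(S_3 ≤ t) = P(N ≥ 3) = 1 − P(N ≤ 2) ≈ 0.6792.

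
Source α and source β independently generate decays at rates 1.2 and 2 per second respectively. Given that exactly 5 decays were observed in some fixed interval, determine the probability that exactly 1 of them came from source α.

0.2861

Given the total, each event is independently from source α with probability p = λ_α/(λ_α+λ_β) = 1.2/3.2 = 0.3750.
So K ~ Binomial(5, 1.2/3.2): P(K = 1) = C(5,1) · (1.2/3.2)^1 · (2/3.2)^4 ≈ 0.2861.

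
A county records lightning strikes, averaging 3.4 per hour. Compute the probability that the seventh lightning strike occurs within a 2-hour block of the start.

0.5201

Over the interval, μ = 3.4 × 2 = 6.8 (a 2-hour block = 2 hours).
The seventh arrival falls in the interval iff at least 7 events occur there: P(S_7 ≤ t) = P(N ≥ 7) = 1 − P(N ≤ 6) ≈ 0.5201.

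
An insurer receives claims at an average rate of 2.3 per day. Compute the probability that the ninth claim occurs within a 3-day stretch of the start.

0.2580

Over the interval, μ = 2.3 × 3 = 6.9 (a 3-day stretch = 3 days).
The ninth arrival falls in the interval iff at least 9 events occur there: P(S_9 ≤ t) = P(N ≥ 9) = 1 − P(N ≤ 8) ≈ 0.2580.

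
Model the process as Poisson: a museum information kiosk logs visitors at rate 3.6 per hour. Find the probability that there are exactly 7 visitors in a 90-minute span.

0.1200

Over the interval, μ = 3.6 × 1.5 = 5.4 (a 90-minute span = 1.5 hours).
P(N = 7) = e^(−μ) μ^7/7! = e^(−5.4) · 5.4^7/5040 ≈ 0.1200.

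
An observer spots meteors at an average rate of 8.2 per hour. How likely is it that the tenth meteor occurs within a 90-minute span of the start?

0.7828

Over the interval, μ = 8.2 × 1.5 = 12.3 (a 90-minute span = 1.5 hours).
The tenth arrival falls in the interval iff at least 10 events occur there: P(S_10 ≤ t) = P(N ≥ 10) = 1 − P(N ≤ 9) ≈ 0.7828.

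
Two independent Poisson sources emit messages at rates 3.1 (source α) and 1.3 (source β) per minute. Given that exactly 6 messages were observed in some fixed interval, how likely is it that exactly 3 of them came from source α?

Given the total, each event is independently from source α with probability p = λ_α/(λ_α+λ_β) = 3.1/4.4 ≈ 0.7045.
So K ~ Binomial(6, 3.1/4.4): P(K = 3) = C(6,3) · (3.1/4.4)^3 · (1.3/4.4)^3 ≈ 0.1804.

0.1804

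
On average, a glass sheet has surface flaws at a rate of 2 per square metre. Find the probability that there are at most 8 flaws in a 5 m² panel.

0.3328

Over the interval, μ = 2 × 5 = 10 (a 5 m² panel = 5 square metres).
P(N ≤ 8) = Σ_{j=0}^{8} e^(−μ) μ^j/j! ≈ 0.3328.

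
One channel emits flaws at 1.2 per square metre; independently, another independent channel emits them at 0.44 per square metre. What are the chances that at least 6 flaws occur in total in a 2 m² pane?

0.1147

Independent Poisson processes superpose: combined rate λ = 1.2 + 0.44 = 1.64 per square metre.
Over the interval, μ = 1.64 × 2 = 3.28 (a 2 m² pane = 2 square metres).
P(N ≥ 6) = 1 − P(N ≤ 5) ≈ 0.1147.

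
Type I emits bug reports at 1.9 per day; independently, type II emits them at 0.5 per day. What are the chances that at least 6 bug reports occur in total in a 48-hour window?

Independent Poisson processes superpose: combined rate λ = 1.9 + 0.5 = 2.4 per day.
Over the interval, μ = 2.4 × 2 = 4.8 (a 48-hour window = 2 days).
P(N ≥ 6) = 1 − P(N ≤ 5) ≈ 0.3490.

0.3490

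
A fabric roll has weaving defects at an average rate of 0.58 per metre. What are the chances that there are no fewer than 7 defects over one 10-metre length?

0.3616

Over the interval, μ = 0.58 × 10 = 5.8 (a 10-metre length = 10 metres).
P(N ≥ 7) = 1 − P(N ≤ 6) = 1 − Σ_{j=0}^{6} e^(−μ) μ^j/j! ≈ 0.3616.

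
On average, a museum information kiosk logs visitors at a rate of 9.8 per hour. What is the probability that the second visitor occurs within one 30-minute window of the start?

0.9561

Over the interval, μ = 9.8 × 0.5 = 4.9 (a 30-minute window = 0.5 hours).
The second arrival falls in the interval iff at least 2 events occur there: P(S_2 ≤ t) = P(N ≥ 2) = 1 − P(N ≤ 1) ≈ 0.9561.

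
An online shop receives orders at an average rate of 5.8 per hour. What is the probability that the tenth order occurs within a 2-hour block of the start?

Over the interval, μ = 5.8 × 2 = 11.6 (a 2-hour block = 2 hours).
The tenth arrival falls in the interval iff at least 10 events occur there: P(S_10 ≤ t) = P(N ≥ 10) = 1 − P(N ≤ 9) ≈ 0.7209.

0.7209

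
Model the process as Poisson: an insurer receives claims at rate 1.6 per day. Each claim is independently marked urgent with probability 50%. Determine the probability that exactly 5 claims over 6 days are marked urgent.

Thinning: the claims that are marked urgent themselves form a Poisson process with rate 0.5 × 1.6 = 0.8 per day.
Over the interval, μ = 0.8 × 6 = 4.8 (6 days).
P(N = 5) = e^(−4.8) · 4.8^5/5! ≈ 0.1747.

0.1747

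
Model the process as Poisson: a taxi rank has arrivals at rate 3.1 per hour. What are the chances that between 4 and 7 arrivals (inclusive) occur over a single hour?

0.3609

With mean μ = 3.1 per hour,
P(4 ≤ N ≤ 7) = Σ_{j=4}^{7} e^(−3.1) · 3.1^j/j! ≈ 0.3609.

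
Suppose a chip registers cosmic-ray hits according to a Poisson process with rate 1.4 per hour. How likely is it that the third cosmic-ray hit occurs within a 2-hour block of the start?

Over the interval, μ = 1.4 × 2 = 2.8 (a 2-hour block = 2 hours).
The third arrival falls in the interval iff at least 3 events occur there: P(S_3 ≤ t) = P(N ≥ 3) = 1 − P(N ≤ 2) ≈ 0.5305.

0.5305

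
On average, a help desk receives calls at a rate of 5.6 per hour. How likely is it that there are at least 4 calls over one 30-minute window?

Over the interval, μ = 5.6 × 0.5 = 2.8 (a 30-minute window = 0.5 hours).
P(N ≥ 4) = 1 − P(N ≤ 3) = 1 − Σ_{j=0}^{3} e^(−μ) μ^j/j! ≈ 0.3081.

0.3081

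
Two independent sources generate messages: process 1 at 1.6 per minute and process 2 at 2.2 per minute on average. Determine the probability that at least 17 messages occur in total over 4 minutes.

0.3552

Independent Poisson processes superpose: combined rate λ = 1.6 + 2.2 = 3.8 per minute.
Over the interval, μ = 3.8 × 4 = 15.2 (4 minutes).
P(N ≥ 17) = 1 − P(N ≤ 16) ≈ 0.3552.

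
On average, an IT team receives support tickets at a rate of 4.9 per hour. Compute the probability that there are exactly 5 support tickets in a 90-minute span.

0.1149

Over the interval, μ = 4.9 × 1.5 = 7.35 (a 90-minute span = 1.5 hours).
P(N = 5) = e^(−μ) μ^5/5! = e^(−7.35) · 7.35^5/120 ≈ 0.1149.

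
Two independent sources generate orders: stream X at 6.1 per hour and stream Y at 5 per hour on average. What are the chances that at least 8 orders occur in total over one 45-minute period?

Independent Poisson processes superpose: combined rate λ = 6.1 + 5 = 11.1 per hour.
Over the interval, μ = 11.1 × 0.75 = 8.325 (a 45-minute period = 0.75 hours).
P(N ≥ 8) = 1 − P(N ≤ 7) ≈ 0.5914.

0.5914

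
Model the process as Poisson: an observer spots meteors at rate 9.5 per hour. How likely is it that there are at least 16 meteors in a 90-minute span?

0.3556

Over the interval, μ = 9.5 × 1.5 = 14.25 (a 90-minute span = 1.5 hours).
P(N ≥ 16) = 1 − P(N ≤ 15) = 1 − Σ_{j=0}^{15} e^(−μ) μ^j/j! ≈ 0.3556.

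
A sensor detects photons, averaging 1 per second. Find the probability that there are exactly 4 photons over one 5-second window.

0.1755

Over the interval, μ = 1 × 5 = 5 (a 5-second window = 5 seconds).
P(N = 4) = e^(−μ) μ^4/4! = e^(−5) · 5^4/24 ≈ 0.1755.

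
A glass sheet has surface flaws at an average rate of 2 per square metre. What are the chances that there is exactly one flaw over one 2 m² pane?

0.0733

Over the interval, μ = 2 × 2 = 4 (a 2 m² pane = 2 square metres).
P(N = 1) = e^(−μ) μ^1/1! = e^(−4) · 4^1/1 ≈ 0.0733.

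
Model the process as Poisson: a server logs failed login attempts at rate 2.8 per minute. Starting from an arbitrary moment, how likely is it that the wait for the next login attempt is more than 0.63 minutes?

0.1714

The wait for the next event is exponential with rate λ = 2.8 per minute.
P(T > 0.63) = e^(−λt) = e^(−2.8 × 0.63) = e^(−1.764) ≈ 0.1714.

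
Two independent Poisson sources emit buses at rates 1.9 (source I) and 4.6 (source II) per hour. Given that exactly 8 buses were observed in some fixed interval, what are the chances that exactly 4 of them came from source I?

Given the total, each event is independently from source I with probability p = λ_I/(λ_I+λ_II) = 1.9/6.5 ≈ 0.2923.
So K ~ Binomial(8, 1.9/6.5): P(K = 4) = C(8,4) · (1.9/6.5)^4 · (4.6/6.5)^4 ≈ 0.1282.

0.1282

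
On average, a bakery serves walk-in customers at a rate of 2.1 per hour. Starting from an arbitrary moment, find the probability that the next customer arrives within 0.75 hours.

0.7930

Inter-arrival times are exponential with rate λ = 2.1 per hour.
P(T ≤ 0.75) = 1 − e^(−λt) = 1 − e^(−2.1 × 0.75) = 1 − e^(−1.575) ≈ 0.7930.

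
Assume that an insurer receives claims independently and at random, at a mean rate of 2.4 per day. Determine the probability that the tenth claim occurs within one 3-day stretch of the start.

Over the interval, μ = 2.4 × 3 = 7.2 (a 3-day stretch = 3 days).
The tenth arrival falls in the interval iff at least 10 events occur there: P(S_10 ≤ t) = P(N ≥ 10) = 1 − P(N ≤ 9) ≈ 0.1904.

0.1904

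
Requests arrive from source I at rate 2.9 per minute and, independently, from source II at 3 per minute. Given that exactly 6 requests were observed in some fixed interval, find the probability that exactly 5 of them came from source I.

Given the total, each event is independently from source I with probability p = λ_I/(λ_I+λ_II) = 2.9/5.9 ≈ 0.4915.
So K ~ Binomial(6, 2.9/5.9): P(K = 5) = C(6,5) · (2.9/5.9)^5 · (3/5.9)^1 ≈ 0.0875.

0.0875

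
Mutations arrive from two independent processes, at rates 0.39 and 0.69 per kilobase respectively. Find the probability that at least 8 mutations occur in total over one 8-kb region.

0.6323

Independent Poisson processes superpose: combined rate λ = 0.39 + 0.69 = 1.08 per kilobase.
Over the interval, μ = 1.08 × 8 = 8.64 (an 8-kb region = 8 kilobases).
P(N ≥ 8) = 1 − P(N ≤ 7) ≈ 0.6323.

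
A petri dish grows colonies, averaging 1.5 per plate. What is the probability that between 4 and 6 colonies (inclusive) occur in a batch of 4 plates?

Over the interval, μ = 1.5 × 4 = 6 (a batch of 4 plates = 4 plates).
P(4 ≤ N ≤ 6) = Σ_{j=4}^{6} e^(−6) · 6^j/j! ≈ 0.4551.

0.4551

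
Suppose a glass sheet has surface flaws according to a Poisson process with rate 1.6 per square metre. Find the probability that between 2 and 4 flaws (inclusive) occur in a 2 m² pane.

Over the interval, μ = 1.6 × 2 = 3.2 (a 2 m² pane = 2 square metres).
P(2 ≤ N ≤ 4) = Σ_{j=2}^{4} e^(−3.2) · 3.2^j/j! ≈ 0.6094.

0.6094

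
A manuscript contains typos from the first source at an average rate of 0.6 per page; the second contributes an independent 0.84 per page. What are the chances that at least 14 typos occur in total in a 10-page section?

0.5773

Independent Poisson processes superpose: combined rate λ = 0.6 + 0.84 = 1.44 per page.
Over the interval, μ = 1.44 × 10 = 14.4 (a 10-page section = 10 pages).
P(N ≥ 14) = 1 − P(N ≤ 13) ≈ 0.5773.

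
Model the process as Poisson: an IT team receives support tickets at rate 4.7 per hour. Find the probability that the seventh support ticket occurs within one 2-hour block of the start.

Over the interval, μ = 4.7 × 2 = 9.4 (a 2-hour block = 2 hours).
The seventh arrival falls in the interval iff at least 7 events occur there: P(S_7 ≤ t) = P(N ≥ 7) = 1 − P(N ≤ 6) ≈ 0.8273.

0.8273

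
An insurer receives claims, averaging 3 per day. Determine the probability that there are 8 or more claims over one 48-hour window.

0.2560

Over the interval, μ = 3 × 2 = 6 (a 48-hour window = 2 days).
P(N ≥ 8) = 1 − P(N ≤ 7) = 1 − Σ_{j=0}^{7} e^(−μ) μ^j/j! ≈ 0.2560.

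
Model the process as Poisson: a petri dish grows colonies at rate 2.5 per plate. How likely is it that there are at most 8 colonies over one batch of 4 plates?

Over the interval, μ = 2.5 × 4 = 10 (a batch of 4 plates = 4 plates).
P(N ≤ 8) = Σ_{j=0}^{8} e^(−μ) μ^j/j! ≈ 0.3328.

0.3328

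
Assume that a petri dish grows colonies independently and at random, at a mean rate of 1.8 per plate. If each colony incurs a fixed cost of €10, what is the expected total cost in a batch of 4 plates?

€72

E[N] = 1.8 × 4 = 7.2 (a batch of 4 plates = 4 plates); E[cost] = 7.2 × €10 = €72.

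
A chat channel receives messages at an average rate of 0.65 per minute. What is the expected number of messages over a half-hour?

19.5

E[N] = λt = 0.65 × 30 = 19.5 (a half-hour = 30 minutes).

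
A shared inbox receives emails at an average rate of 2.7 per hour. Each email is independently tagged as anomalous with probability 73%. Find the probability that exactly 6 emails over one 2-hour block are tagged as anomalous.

Thinning: the emails that are tagged as anomalous themselves form a Poisson process with rate 0.73 × 2.7 = 1.971 per hour.
Over the interval, μ = 1.971 × 2 = 3.942 (a 2-hour block = 2 hours).
P(N = 6) = e^(−3.942) · 3.942^6/6! ≈ 0.1012.

0.1012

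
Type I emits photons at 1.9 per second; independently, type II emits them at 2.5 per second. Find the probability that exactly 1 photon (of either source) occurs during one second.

0.0540

Independent Poisson processes superpose: combined rate λ = 1.9 + 2.5 = 4.4 per second.
So μ = 4.4.
P(N = 1) = e^(−4.4) · 4.4^1/1! ≈ 0.0540.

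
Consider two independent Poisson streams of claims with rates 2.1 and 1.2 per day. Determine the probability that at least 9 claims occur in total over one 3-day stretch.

Independent Poisson processes superpose: combined rate λ = 2.1 + 1.2 = 3.3 per day.
Over the interval, μ = 3.3 × 3 = 9.9 (a 3-day stretch = 3 days).
P(N ≥ 9) = 1 − P(N ≤ 8) ≈ 0.6558.

0.6558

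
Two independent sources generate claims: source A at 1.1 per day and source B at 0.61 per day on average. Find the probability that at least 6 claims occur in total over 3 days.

Independent Poisson processes superpose: combined rate λ = 1.1 + 0.61 = 1.71 per day.
Over the interval, μ = 1.71 × 3 = 5.13 (3 days).
P(N ≥ 6) = 1 − P(N ≤ 5) ≈ 0.4068.

0.4068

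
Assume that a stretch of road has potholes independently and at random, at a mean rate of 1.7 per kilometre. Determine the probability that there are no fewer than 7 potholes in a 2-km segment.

Over the interval, μ = 1.7 × 2 = 3.4 (a 2-km segment = 2 kilometres).
P(N ≥ 7) = 1 − P(N ≤ 6) = 1 − Σ_{j=0}^{6} e^(−μ) μ^j/j! ≈ 0.0579.

0.0579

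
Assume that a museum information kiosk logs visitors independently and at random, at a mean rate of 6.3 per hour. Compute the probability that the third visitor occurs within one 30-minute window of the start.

0.6096

Over the interval, μ = 6.3 × 0.5 = 3.15 (a 30-minute window = 0.5 hours).
The third arrival falls in the interval iff at least 3 events occur there: P(S_3 ≤ t) = P(N ≥ 3) = 1 − P(N ≤ 2) ≈ 0.6096.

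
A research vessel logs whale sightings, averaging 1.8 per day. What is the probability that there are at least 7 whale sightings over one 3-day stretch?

Over the interval, μ = 1.8 × 3 = 5.4 (a 3-day stretch = 3 days).
P(N ≥ 7) = 1 − P(N ≤ 6) = 1 − Σ_{j=0}^{6} e^(−μ) μ^j/j! ≈ 0.2983.

0.2983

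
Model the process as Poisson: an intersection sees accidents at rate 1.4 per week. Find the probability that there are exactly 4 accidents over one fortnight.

0.1557

Over the interval, μ = 1.4 × 2 = 2.8 (a fortnight = 2 weeks).
P(N = 4) = e^(−μ) μ^4/4! = e^(−2.8) · 2.8^4/24 ≈ 0.1557.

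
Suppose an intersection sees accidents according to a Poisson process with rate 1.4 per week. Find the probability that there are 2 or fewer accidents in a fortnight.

0.4695

Over the interval, μ = 1.4 × 2 = 2.8 (a fortnight = 2 weeks).
P(N ≤ 2) = Σ_{j=0}^{2} e^(−μ) μ^j/j! ≈ 0.4695.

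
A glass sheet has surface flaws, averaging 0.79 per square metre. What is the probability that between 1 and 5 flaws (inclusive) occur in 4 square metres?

Over the interval, μ = 0.79 × 4 = 3.16 (4 square metres).
P(1 ≤ N ≤ 5) = Σ_{j=1}^{5} e^(−3.16) · 3.16^j/j! ≈ 0.8567.

0.8567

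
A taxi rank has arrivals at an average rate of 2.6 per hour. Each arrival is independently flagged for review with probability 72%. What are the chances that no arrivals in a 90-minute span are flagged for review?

0.0603

Thinning: the arrivals that are flagged for review themselves form a Poisson process with rate 0.72 × 2.6 = 1.872 per hour.
Over the interval, μ = 1.872 × 1.5 = 2.808 (a 90-minute span = 1.5 hours).
P(N = 0) = e^(−2.808) · 2.808^0/0! ≈ 0.0603.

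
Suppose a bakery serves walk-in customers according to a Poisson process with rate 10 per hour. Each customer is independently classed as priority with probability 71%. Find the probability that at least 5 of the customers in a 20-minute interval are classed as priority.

0.0917

Thinning: the customers that are classed as priority themselves form a Poisson process with rate 0.71 × 10 = 7.1 per hour.
Over the interval, μ = 7.1 × 1/3 ≈ 2.36667 (a 20-minute interval = 1/3 hours).
P(N ≥ 5) = 1 − P(N ≤ 4) ≈ 0.0917.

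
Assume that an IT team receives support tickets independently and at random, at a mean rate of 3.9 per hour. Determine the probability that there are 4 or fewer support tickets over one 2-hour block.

0.1117

Over the interval, μ = 3.9 × 2 = 7.8 (a 2-hour block = 2 hours).
P(N ≤ 4) = Σ_{j=0}^{4} e^(−μ) μ^j/j! ≈ 0.1117.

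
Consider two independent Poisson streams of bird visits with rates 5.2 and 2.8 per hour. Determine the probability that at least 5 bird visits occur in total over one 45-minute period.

Independent Poisson processes superpose: combined rate λ = 5.2 + 2.8 = 8 per hour.
Over the interval, μ = 8 × 0.75 = 6 (a 45-minute period = 0.75 hours).
P(N ≥ 5) = 1 − P(N ≤ 4) ≈ 0.7149.

0.7149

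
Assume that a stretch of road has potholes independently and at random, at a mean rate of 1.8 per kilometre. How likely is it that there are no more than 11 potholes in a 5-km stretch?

0.8030

Over the interval, μ = 1.8 × 5 = 9 (a 5-km stretch = 5 kilometres).
P(N ≤ 11) = Σ_{j=0}^{11} e^(−μ) μ^j/j! ≈ 0.8030.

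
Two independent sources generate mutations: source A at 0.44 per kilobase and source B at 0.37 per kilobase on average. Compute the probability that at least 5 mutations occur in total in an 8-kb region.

0.7741

Independent Poisson processes superpose: combined rate λ = 0.44 + 0.37 = 0.81 per kilobase.
Over the interval, μ = 0.81 × 8 = 6.48 (an 8-kb region = 8 kilobases).
P(N ≥ 5) = 1 − P(N ≤ 4) ≈ 0.7741.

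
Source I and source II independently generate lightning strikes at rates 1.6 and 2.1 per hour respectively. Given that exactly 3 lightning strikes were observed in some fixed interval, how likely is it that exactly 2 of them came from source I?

Given the total, each event is independently from source I with probability p = λ_I/(λ_I+λ_II) = 1.6/3.7 ≈ 0.4324.
So K ~ Binomial(3, 1.6/3.7): P(K = 2) = C(3,2) · (1.6/3.7)^2 · (2.1/3.7)^1 ≈ 0.3184.

0.3184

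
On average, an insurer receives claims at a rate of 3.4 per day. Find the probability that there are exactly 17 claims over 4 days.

Over the interval, μ = 3.4 × 4 = 13.6 (4 days).
P(N = 17) = e^(−μ) μ^17/17! = e^(−13.6) · 13.6^17/355687428096000 ≈ 0.0650.

0.0650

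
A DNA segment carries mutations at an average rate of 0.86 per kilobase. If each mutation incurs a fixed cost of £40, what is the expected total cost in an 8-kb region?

£275.2

E[N] = 0.86 × 8 = 6.88 (an 8-kb region = 8 kilobases); E[cost] = 6.88 × £40 = £275.2.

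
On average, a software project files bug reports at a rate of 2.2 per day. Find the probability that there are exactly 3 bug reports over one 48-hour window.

Over the interval, μ = 2.2 × 2 = 4.4 (a 48-hour window = 2 days).
P(N = 3) = e^(−μ) μ^3/3! = e^(−4.4) · 4.4^3/6 ≈ 0.1743.

0.1743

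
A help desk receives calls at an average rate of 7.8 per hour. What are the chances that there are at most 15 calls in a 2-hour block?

Over the interval, μ = 7.8 × 2 = 15.6 (a 2-hour block = 2 hours).
P(N ≤ 15) = Σ_{j=0}^{15} e^(−μ) μ^j/j! ≈ 0.5069.

0.5069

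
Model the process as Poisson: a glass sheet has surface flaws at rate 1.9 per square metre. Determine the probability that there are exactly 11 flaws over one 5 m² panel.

Over the interval, μ = 1.9 × 5 = 9.5 (a 5 m² panel = 5 square metres).
P(N = 11) = e^(−μ) μ^11/11! = e^(−9.5) · 9.5^11/39916800 ≈ 0.1067.

0.1067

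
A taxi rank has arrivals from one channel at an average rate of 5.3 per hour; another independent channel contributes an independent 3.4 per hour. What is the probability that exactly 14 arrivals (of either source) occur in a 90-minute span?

0.1025

Independent Poisson processes superpose: combined rate λ = 5.3 + 3.4 = 8.7 per hour.
Over the interval, μ = 8.7 × 1.5 = 13.05 (a 90-minute span = 1.5 hours).
P(N = 14) = e^(−13.05) · 13.05^14/14! ≈ 0.1025.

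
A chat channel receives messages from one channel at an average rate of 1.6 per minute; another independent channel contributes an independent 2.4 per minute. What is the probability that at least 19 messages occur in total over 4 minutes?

0.2577

Independent Poisson processes superpose: combined rate λ = 1.6 + 2.4 = 4 per minute.
Over the interval, μ = 4 × 4 = 16 (4 minutes).
P(N ≥ 19) = 1 − P(N ≤ 18) ≈ 0.2577.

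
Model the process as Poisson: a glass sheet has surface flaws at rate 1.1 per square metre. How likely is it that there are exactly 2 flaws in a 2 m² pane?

0.2681

Over the interval, μ = 1.1 × 2 = 2.2 (a 2 m² pane = 2 square metres).
P(N = 2) = e^(−μ) μ^2/2! = e^(−2.2) · 2.2^2/2 ≈ 0.2681.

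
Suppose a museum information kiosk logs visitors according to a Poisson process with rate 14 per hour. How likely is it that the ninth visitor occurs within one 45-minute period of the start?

Over the interval, μ = 14 × 0.75 = 10.5 (a 45-minute period = 0.75 hours).
The ninth arrival falls in the interval iff at least 9 events occur there: P(S_9 ≤ t) = P(N ≥ 9) = 1 − P(N ≤ 8) ≈ 0.7206.

0.7206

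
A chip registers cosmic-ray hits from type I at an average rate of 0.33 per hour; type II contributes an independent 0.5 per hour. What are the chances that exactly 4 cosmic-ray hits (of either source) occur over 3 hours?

Independent Poisson processes superpose: combined rate λ = 0.33 + 0.5 = 0.83 per hour.
Over the interval, μ = 0.83 × 3 = 2.49 (3 hours).
P(N = 4) = e^(−2.49) · 2.49^4/4! ≈ 0.1328.

0.1328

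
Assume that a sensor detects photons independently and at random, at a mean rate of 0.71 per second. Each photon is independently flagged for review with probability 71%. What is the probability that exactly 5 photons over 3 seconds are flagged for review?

Thinning: the photons that are flagged for review themselves form a Poisson process with rate 0.71 × 0.71 = 0.5041 per second.
Over the interval, μ = 0.5041 × 3 = 1.5123 (3 seconds).
P(N = 5) = e^(−1.5123) · 1.5123^5/5! ≈ 0.0145.

0.0145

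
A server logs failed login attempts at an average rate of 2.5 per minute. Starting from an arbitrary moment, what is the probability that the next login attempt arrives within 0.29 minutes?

Inter-arrival times are exponential with rate λ = 2.5 per minute.
P(T ≤ 0.29) = 1 − e^(−λt) = 1 − e^(−2.5 × 0.29) = 1 − e^(−0.725) ≈ 0.5157.

0.5157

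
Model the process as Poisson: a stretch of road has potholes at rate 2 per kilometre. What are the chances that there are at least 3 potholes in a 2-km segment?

Over the interval, μ = 2 × 2 = 4 (a 2-km segment = 2 kilometres).
P(N ≥ 3) = 1 − P(N ≤ 2) = 1 − Σ_{j=0}^{2} e^(−μ) μ^j/j! ≈ 0.7619.

0.7619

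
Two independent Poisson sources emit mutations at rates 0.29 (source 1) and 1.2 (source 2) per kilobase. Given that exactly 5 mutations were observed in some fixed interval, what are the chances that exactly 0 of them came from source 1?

0.3388

Given the total, each event is independently from source 1 with probability p = λ_1/(λ_1+λ_2) = 0.29/1.49 ≈ 0.1946.
So K ~ Binomial(5, 0.29/1.49): P(K = 0) = C(5,0) · (0.29/1.49)^0 · (1.2/1.49)^5 ≈ 0.3388.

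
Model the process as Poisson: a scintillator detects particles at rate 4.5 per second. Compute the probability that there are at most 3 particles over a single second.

With mean μ = 4.5 per second,
P(N ≤ 3) = Σ_{j=0}^{3} e^(−μ) μ^j/j! ≈ 0.3423.

0.3423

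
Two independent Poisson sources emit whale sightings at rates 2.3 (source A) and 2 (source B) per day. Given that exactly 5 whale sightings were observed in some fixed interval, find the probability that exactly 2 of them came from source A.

Given the total, each event is independently from source A with probability p = λ_A/(λ_A+λ_B) = 2.3/4.3 ≈ 0.5349.
So K ~ Binomial(5, 2.3/4.3): P(K = 2) = C(5,2) · (2.3/4.3)^2 · (2/4.3)^3 ≈ 0.2879.

0.2879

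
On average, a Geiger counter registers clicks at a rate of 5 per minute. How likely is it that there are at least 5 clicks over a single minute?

0.5595

With mean μ = 5 per minute,
P(N ≥ 5) = 1 − P(N ≤ 4) = 1 − Σ_{j=0}^{4} e^(−μ) μ^j/j! ≈ 0.5595.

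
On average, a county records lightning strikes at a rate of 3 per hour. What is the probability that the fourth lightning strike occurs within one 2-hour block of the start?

0.8488

Over the interval, μ = 3 × 2 = 6 (a 2-hour block = 2 hours).
The fourth arrival falls in the interval iff at least 4 events occur there: P(S_4 ≤ t) = P(N ≥ 4) = 1 − P(N ≤ 3) ≈ 0.8488.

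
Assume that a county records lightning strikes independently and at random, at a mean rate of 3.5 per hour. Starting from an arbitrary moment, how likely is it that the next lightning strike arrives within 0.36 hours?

0.7163

Inter-arrival times are exponential with rate λ = 3.5 per hour.
P(T ≤ 0.36) = 1 − e^(−λt) = 1 − e^(−3.5 × 0.36) = 1 − e^(−1.26) ≈ 0.7163.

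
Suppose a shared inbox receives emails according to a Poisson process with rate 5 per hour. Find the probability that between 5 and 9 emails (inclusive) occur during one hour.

0.5277

With mean μ = 5 per hour,
P(5 ≤ N ≤ 9) = Σ_{j=5}^{9} e^(−5) · 5^j/j! ≈ 0.5277.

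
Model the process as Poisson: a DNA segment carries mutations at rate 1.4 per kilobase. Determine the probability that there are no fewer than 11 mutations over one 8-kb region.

Over the interval, μ = 1.4 × 8 = 11.2 (an 8-kb region = 8 kilobases).
P(N ≥ 11) = 1 − P(N ≤ 10) = 1 − Σ_{j=0}^{10} e^(−μ) μ^j/j! ≈ 0.5638.

0.5638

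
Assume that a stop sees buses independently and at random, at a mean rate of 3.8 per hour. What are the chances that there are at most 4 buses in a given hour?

0.6678

With mean μ = 3.8 per hour,
P(N ≤ 4) = Σ_{j=0}^{4} e^(−μ) μ^j/j! ≈ 0.6678.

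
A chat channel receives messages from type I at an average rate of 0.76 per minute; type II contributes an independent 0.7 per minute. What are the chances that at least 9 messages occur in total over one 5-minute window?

Independent Poisson processes superpose: combined rate λ = 0.76 + 0.7 = 1.46 per minute.
Over the interval, μ = 1.46 × 5 = 7.3 (a 5-minute window = 5 minutes).
P(N ≥ 9) = 1 − P(N ≤ 8) ≈ 0.3108.

0.3108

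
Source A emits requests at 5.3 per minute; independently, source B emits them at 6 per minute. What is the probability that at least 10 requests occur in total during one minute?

0.6911

Independent Poisson processes superpose: combined rate λ = 5.3 + 6 = 11.3 per minute.
So μ = 11.3.
P(N ≥ 10) = 1 − P(N ≤ 9) ≈ 0.6911.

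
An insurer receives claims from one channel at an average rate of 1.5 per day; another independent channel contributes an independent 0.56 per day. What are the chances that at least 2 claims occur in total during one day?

0.6100

Independent Poisson processes superpose: combined rate λ = 1.5 + 0.56 = 2.06 per day.
So μ = 2.06.
P(N ≥ 2) = 1 − P(N ≤ 1) ≈ 0.6100.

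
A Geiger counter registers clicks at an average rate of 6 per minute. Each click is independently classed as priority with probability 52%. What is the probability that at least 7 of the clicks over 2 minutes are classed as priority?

0.4322

Thinning: the clicks that are classed as priority themselves form a Poisson process with rate 0.52 × 6 = 3.12 per minute.
Over the interval, μ = 3.12 × 2 = 6.24 (2 minutes).
P(N ≥ 7) = 1 − P(N ≤ 6) ≈ 0.4322.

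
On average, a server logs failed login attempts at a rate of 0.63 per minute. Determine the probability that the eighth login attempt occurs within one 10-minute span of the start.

Over the interval, μ = 0.63 × 10 = 6.3 (a 10-minute span = 10 minutes).
The eighth arrival falls in the interval iff at least 8 events occur there: P(S_8 ≤ t) = P(N ≥ 8) = 1 − P(N ≤ 7) ≈ 0.2983.

0.2983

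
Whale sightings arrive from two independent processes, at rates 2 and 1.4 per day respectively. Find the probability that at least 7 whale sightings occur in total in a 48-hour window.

Independent Poisson processes superpose: combined rate λ = 2 + 1.4 = 3.4 per day.
Over the interval, μ = 3.4 × 2 = 6.8 (a 48-hour window = 2 days).
P(N ≥ 7) = 1 − P(N ≤ 6) ≈ 0.5201.

0.5201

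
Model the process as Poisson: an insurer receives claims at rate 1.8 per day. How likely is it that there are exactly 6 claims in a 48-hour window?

Over the interval, μ = 1.8 × 2 = 3.6 (a 48-hour window = 2 days).
P(N = 6) = e^(−μ) μ^6/6! = e^(−3.6) · 3.6^6/720 ≈ 0.0826.

0.0826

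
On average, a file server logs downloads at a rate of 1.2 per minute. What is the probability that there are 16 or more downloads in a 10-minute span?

0.1556

Over the interval, μ = 1.2 × 10 = 12 (a 10-minute span = 10 minutes).
P(N ≥ 16) = 1 − P(N ≤ 15) = 1 − Σ_{j=0}^{15} e^(−μ) μ^j/j! ≈ 0.1556.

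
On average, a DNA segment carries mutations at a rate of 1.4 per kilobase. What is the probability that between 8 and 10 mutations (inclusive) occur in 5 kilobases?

Over the interval, μ = 1.4 × 5 = 7 (5 kilobases).
P(8 ≤ N ≤ 10) = Σ_{j=8}^{10} e^(−7) · 7^j/j! ≈ 0.3028.

0.3028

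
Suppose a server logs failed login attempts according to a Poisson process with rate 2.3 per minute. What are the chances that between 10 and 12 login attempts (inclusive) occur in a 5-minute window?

0.3442

Over the interval, μ = 2.3 × 5 = 11.5 (a 5-minute window = 5 minutes).
P(10 ≤ N ≤ 12) = Σ_{j=10}^{12} e^(−11.5) · 11.5^j/j! ≈ 0.3442.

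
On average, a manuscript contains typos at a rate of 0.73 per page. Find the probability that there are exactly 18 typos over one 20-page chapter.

Over the interval, μ = 0.73 × 20 = 14.6 (a 20-page chapter = 20 pages).
P(N = 18) = e^(−μ) μ^18/18! = e^(−14.6) · 14.6^18/6402373705728000 ≈ 0.0648.

0.0648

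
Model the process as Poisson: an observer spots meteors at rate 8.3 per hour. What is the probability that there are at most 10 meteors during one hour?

With mean μ = 8.3 per hour,
P(N ≤ 10) = Σ_{j=0}^{10} e^(−μ) μ^j/j! ≈ 0.7850.

0.7850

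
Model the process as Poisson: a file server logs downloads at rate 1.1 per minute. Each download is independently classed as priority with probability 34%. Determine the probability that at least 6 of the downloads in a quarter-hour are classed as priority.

0.4898

Thinning: the downloads that are classed as priority themselves form a Poisson process with rate 0.34 × 1.1 = 0.374 per minute.
Over the interval, μ = 0.374 × 15 = 5.61 (a quarter-hour = 15 minutes).
P(N ≥ 6) = 1 − P(N ≤ 5) ≈ 0.4898.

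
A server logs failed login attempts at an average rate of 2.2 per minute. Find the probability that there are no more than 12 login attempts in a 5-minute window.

0.6887

Over the interval, μ = 2.2 × 5 = 11 (a 5-minute window = 5 minutes).
P(N ≤ 12) = Σ_{j=0}^{12} e^(−μ) μ^j/j! ≈ 0.6887.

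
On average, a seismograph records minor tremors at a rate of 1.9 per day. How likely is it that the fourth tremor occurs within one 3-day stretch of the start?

Over the interval, μ = 1.9 × 3 = 5.7 (a 3-day stretch = 3 days).
The fourth arrival falls in the interval iff at least 4 events occur there: P(S_4 ≤ t) = P(N ≥ 4) = 1 − P(N ≤ 3) ≈ 0.8200.

0.8200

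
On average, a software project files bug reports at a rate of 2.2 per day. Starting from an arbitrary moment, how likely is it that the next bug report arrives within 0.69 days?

Inter-arrival times are exponential with rate λ = 2.2 per day.
P(T ≤ 0.69) = 1 − e^(−λt) = 1 − e^(−2.2 × 0.69) = 1 − e^(−1.518) ≈ 0.7809.

0.7809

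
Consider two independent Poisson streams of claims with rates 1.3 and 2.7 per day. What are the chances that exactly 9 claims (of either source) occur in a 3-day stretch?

0.0874

Independent Poisson processes superpose: combined rate λ = 1.3 + 2.7 = 4 per day.
Over the interval, μ = 4 × 3 = 12 (a 3-day stretch = 3 days).
P(N = 9) = e^(−12) · 12^9/9! ≈ 0.0874.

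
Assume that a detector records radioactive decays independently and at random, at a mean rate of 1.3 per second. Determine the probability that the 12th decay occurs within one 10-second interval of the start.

0.6468

Over the interval, μ = 1.3 × 10 = 13 (a 10-second interval = 10 seconds).
The 12th arrival falls in the interval iff at least 12 events occur there: P(S_12 ≤ t) = P(N ≥ 12) = 1 − P(N ≤ 11) ≈ 0.6468.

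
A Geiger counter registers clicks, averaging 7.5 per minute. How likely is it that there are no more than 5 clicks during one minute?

0.2414

With mean μ = 7.5 per minute,
P(N ≤ 5) = Σ_{j=0}^{5} e^(−μ) μ^j/j! ≈ 0.2414.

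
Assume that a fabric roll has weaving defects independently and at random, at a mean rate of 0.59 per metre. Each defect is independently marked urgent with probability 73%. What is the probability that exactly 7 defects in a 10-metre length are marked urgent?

Thinning: the defects that are marked urgent themselves form a Poisson process with rate 0.73 × 0.59 = 0.4307 per metre.
Over the interval, μ = 0.4307 × 10 = 4.307 (a 10-metre length = 10 metres).
P(N = 7) = e^(−4.307) · 4.307^7/7! ≈ 0.0735.

0.0735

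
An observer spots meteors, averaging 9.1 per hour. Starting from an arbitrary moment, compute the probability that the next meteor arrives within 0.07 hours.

0.4711

Inter-arrival times are exponential with rate λ = 9.1 per hour.
P(T ≤ 0.07) = 1 − e^(−λt) = 1 − e^(−9.1 × 0.07) = 1 − e^(−0.637) ≈ 0.4711.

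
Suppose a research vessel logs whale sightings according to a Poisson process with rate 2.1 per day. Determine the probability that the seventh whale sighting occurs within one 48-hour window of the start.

Over the interval, μ = 2.1 × 2 = 4.2 (a 48-hour window = 2 days).
The seventh arrival falls in the interval iff at least 7 events occur there: P(S_7 ≤ t) = P(N ≥ 7) = 1 − P(N ≤ 6) ≈ 0.1325.

0.1325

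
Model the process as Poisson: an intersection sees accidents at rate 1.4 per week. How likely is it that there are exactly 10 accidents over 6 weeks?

0.1084

Over the interval, μ = 1.4 × 6 = 8.4 (6 weeks).
P(N = 10) = e^(−μ) μ^10/10! = e^(−8.4) · 8.4^10/3628800 ≈ 0.1084.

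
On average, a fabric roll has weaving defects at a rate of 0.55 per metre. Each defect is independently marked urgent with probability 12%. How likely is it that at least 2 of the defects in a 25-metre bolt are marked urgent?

0.4911

Thinning: the defects that are marked urgent themselves form a Poisson process with rate 0.12 × 0.55 = 0.066 per metre.
Over the interval, μ = 0.066 × 25 = 1.65 (a 25-metre bolt = 25 metres).
P(N ≥ 2) = 1 − P(N ≤ 1) ≈ 0.4911.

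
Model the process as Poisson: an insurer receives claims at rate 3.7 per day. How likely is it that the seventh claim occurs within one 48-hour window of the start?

Over the interval, μ = 3.7 × 2 = 7.4 (a 48-hour window = 2 days).
The seventh arrival falls in the interval iff at least 7 events occur there: P(S_7 ≤ t) = P(N ≥ 7) = 1 − P(N ≤ 6) ≈ 0.6080.

0.6080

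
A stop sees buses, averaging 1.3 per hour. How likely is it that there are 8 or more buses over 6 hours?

0.5188

Over the interval, μ = 1.3 × 6 = 7.8 (6 hours).
P(N ≥ 8) = 1 − P(N ≤ 7) = 1 − Σ_{j=0}^{7} e^(−μ) μ^j/j! ≈ 0.5188.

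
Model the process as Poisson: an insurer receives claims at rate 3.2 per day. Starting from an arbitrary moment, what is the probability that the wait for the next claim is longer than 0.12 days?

The wait for the next event is exponential with rate λ = 3.2 per day.
P(T > 0.12) = e^(−λt) = e^(−3.2 × 0.12) = e^(−0.384) ≈ 0.6811.

0.6811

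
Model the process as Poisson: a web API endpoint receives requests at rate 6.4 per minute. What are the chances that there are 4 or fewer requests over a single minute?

0.2351

With mean μ = 6.4 per minute,
P(N ≤ 4) = Σ_{j=0}^{4} e^(−μ) μ^j/j! ≈ 0.2351.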